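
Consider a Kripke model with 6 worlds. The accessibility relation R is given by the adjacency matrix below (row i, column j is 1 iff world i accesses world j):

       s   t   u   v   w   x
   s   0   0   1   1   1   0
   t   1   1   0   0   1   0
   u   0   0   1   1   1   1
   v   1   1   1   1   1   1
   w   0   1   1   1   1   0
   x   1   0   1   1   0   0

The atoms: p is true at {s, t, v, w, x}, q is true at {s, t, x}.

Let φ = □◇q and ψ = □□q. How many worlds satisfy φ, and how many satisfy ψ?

For □◇q:
s: successors {u, v, w}; ◇q there: u:T, v:T, w:T. ✓
t: successors {s, t, w}; ◇q there: s:F, t:T, w:T. ✗
u: successors {u, v, w, x}; ◇q there: u:T, v:T, w:T, x:T. ✓
v: successors {s, t, u, v, w, x}; ◇q there: s:F, t:T, u:T, v:T, w:T, x:T. ✗
w: successors {t, u, v, w}; ◇q there: t:T, u:T, v:T, w:T. ✓
x: successors {s, u, v}; ◇q there: s:F, u:T, v:T. ✗
— 3 worlds.
For □□q:
s: successors {u, v, w}; □q there: u:F, v:F, w:F. ✗
t: successors {s, t, w}; □q there: s:F, t:F, w:F. ✗
u: successors {u, v, w, x}; □q there: u:F, v:F, w:F, x:F. ✗
v: successors {s, t, u, v, w, x}; □q there: s:F, t:F, u:F, v:F, w:F, x:F. ✗
w: successors {t, u, v, w}; □q there: t:F, u:F, v:F, w:F. ✗
x: successors {s, u, v}; □q there: s:F, u:F, v:F. ✗
— 0 worlds.

3 and 0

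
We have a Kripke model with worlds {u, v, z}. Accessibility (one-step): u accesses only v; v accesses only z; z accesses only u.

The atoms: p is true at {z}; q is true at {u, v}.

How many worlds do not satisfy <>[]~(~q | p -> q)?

u: successors {v}; []~(~q | p -> q) there: v:T. ✓
v: successors {z}; []~(~q | p -> q) there: z:F. ✗
z: successors {u}; []~(~q | p -> q) there: u:F. ✗
Satisfying worlds: {u}.
So <>[]~(~q | p -> q) fails at the other 2 worlds.

2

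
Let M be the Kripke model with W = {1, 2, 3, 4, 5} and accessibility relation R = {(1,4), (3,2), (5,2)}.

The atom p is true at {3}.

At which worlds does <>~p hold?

{1, 3, 5}

1: successors {4}; ~p there: 4:T. ✓
2: no successors, so <>~p fails. ✗
3: successors {2}; ~p there: 2:T. ✓
4: no successors, so <>~p fails. ✗
5: successors {2}; ~p there: 2:T. ✓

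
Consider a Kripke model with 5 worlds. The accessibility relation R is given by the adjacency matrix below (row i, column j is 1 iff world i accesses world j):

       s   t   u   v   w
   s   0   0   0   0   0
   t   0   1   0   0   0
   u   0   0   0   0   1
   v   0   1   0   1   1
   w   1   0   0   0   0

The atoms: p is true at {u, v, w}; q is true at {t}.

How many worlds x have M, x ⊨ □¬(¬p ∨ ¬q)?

s: no successors, so □¬(¬p ∨ ¬q) holds vacuously. ✓
t: successors {t}; ¬(¬p ∨ ¬q) there: t:F. ✗
u: successors {w}; ¬(¬p ∨ ¬q) there: w:F. ✗
v: successors {t, v, w}; ¬(¬p ∨ ¬q) there: t:F, v:F, w:F. ✗
w: successors {s}; ¬(¬p ∨ ¬q) there: s:F. ✗
Satisfying worlds: {s}.

1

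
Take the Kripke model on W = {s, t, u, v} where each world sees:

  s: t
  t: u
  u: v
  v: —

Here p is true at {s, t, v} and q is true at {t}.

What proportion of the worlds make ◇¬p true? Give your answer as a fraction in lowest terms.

1/4

s: successors {t}; ¬p there: t:F. ✗
t: successors {u}; ¬p there: u:T. ✓
u: successors {v}; ¬p there: v:F. ✗
v: no successors, so ◇¬p fails. ✗
That's 1 of 4 worlds, so 1/4.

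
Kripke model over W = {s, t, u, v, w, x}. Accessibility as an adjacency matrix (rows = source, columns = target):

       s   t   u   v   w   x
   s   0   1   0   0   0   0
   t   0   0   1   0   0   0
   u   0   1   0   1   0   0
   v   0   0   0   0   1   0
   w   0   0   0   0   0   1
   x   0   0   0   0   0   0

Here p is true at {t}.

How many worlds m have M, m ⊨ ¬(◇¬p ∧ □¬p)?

3

s: ◇¬p ∧ □¬p is F. ✓
t: ◇¬p ∧ □¬p is T. ✗
u: ◇¬p ∧ □¬p is F. ✓
v: ◇¬p ∧ □¬p is T. ✗
w: ◇¬p ∧ □¬p is T. ✗
x: ◇¬p ∧ □¬p is F. ✓
Satisfying worlds: {s, u, x}.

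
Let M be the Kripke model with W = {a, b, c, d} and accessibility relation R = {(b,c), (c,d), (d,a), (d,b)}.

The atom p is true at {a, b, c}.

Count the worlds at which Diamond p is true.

a: no successors, so Diamond p fails. ✗
b: successors {c}; p there: c:T. ✓
c: successors {d}; p there: d:F. ✗
d: successors {a, b}; p there: a:T, b:T. ✓
Satisfying worlds: {b, d}.

2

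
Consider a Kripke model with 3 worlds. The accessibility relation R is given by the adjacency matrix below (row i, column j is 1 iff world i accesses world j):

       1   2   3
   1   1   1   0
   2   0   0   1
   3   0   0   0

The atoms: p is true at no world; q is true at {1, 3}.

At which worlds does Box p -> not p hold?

{1, 2, 3}

1: Box p is F, not p is T. ✓
2: Box p is F, not p is T. ✓
3: Box p is T, not p is T. ✓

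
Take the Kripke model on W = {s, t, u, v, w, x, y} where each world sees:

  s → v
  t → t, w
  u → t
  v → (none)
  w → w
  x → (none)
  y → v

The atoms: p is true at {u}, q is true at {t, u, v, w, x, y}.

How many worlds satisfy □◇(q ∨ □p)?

5

s: successors {v}; ◇(q ∨ □p) there: v:F. ✗
t: successors {t, w}; ◇(q ∨ □p) there: t:T, w:T. ✓
u: successors {t}; ◇(q ∨ □p) there: t:T. ✓
v: no successors, so □◇(q ∨ □p) holds vacuously. ✓
w: successors {w}; ◇(q ∨ □p) there: w:T. ✓
x: no successors, so □◇(q ∨ □p) holds vacuously. ✓
y: successors {v}; ◇(q ∨ □p) there: v:F. ✗
Satisfying worlds: {t, u, v, w, x}.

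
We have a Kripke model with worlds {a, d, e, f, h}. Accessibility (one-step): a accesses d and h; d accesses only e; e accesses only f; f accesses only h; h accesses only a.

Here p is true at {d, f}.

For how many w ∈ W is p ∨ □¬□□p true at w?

4

a: p is F, □¬□□p is F. ✗
d: p is T, □¬□□p is T. ✓
e: p is F, □¬□□p is T. ✓
f: p is T, □¬□□p is T. ✓
h: p is F, □¬□□p is T. ✓
Satisfying worlds: {d, e, f, h}.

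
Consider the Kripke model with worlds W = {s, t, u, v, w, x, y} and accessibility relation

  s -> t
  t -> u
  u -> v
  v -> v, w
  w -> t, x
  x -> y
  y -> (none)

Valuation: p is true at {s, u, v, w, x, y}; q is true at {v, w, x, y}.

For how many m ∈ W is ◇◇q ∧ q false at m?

5

s: ◇◇q is F, q is F. ✗
t: ◇◇q is T, q is F. ✗
u: ◇◇q is T, q is F. ✗
v: ◇◇q is T, q is T. ✓
w: ◇◇q is T, q is T. ✓
x: ◇◇q is F, q is T. ✗
y: ◇◇q is F, q is T. ✗
Satisfying worlds: {v, w}.
So ◇◇q ∧ q fails at the other 5 worlds.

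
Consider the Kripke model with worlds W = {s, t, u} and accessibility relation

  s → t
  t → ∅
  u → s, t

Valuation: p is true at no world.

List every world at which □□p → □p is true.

{t, u}

s: □□p is T, □p is F. ✗
t: □□p is T, □p is T. ✓
u: □□p is F, □p is F. ✓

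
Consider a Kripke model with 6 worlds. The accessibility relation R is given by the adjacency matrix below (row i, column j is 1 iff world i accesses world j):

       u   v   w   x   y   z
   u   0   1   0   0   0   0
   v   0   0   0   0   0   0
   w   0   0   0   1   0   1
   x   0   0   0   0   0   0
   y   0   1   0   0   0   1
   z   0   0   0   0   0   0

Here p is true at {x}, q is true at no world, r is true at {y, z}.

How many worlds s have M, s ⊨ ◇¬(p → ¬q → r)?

1

u: successors {v}; ¬(p → ¬q → r) there: v:F. ✗
v: no successors, so ◇¬(p → ¬q → r) fails. ✗
w: successors {x, z}; ¬(p → ¬q → r) there: x:T, z:F. ✓
x: no successors, so ◇¬(p → ¬q → r) fails. ✗
y: successors {v, z}; ¬(p → ¬q → r) there: v:F, z:F. ✗
z: no successors, so ◇¬(p → ¬q → r) fails. ✗
Satisfying worlds: {w}.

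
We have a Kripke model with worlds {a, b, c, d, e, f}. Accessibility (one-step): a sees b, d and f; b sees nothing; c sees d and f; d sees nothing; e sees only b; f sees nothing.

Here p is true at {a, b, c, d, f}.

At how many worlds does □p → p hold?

5

a: □p is T, p is T. ✓
b: □p is T, p is T. ✓
c: □p is T, p is T. ✓
d: □p is T, p is T. ✓
e: □p is T, p is F. ✗
f: □p is T, p is T. ✓
Satisfying worlds: {a, b, c, d, f}.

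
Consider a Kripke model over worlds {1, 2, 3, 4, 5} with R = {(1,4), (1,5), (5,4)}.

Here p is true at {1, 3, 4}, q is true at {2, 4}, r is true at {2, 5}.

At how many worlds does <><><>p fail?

5

1: successors {4, 5}; <><>p there: 4:F, 5:F. ✗
2: no successors, so <><><>p fails. ✗
3: no successors, so <><><>p fails. ✗
4: no successors, so <><><>p fails. ✗
5: successors {4}; <><>p there: 4:F. ✗
Satisfying worlds: ∅.
So <><><>p fails at the other 5 worlds.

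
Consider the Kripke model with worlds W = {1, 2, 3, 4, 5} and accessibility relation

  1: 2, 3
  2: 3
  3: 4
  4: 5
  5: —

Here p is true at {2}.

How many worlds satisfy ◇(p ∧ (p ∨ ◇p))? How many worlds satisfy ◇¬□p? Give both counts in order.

1 and 3

For ◇(p ∧ (p ∨ ◇p)):
1: successors {2, 3}; p ∧ (p ∨ ◇p) there: 2:T, 3:F. ✓
2: successors {3}; p ∧ (p ∨ ◇p) there: 3:F. ✗
3: successors {4}; p ∧ (p ∨ ◇p) there: 4:F. ✗
4: successors {5}; p ∧ (p ∨ ◇p) there: 5:F. ✗
5: no successors, so ◇(p ∧ (p ∨ ◇p)) fails. ✗
— 1 world.
For ◇¬□p:
1: successors {2, 3}; ¬□p there: 2:T, 3:T. ✓
2: successors {3}; ¬□p there: 3:T. ✓
3: successors {4}; ¬□p there: 4:T. ✓
4: successors {5}; ¬□p there: 5:F. ✗
5: no successors, so ◇¬□p fails. ✗
— 3 worlds.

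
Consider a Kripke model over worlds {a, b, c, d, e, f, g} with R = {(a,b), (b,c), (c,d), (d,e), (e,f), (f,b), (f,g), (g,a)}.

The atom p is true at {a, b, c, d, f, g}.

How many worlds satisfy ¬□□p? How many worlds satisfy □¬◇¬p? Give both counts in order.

1 and 6

For ¬□□p:
a: □□p is T. ✗
b: □□p is T. ✗
c: □□p is F. ✓
d: □□p is T. ✗
e: □□p is T. ✗
f: □□p is T. ✗
g: □□p is T. ✗
— 1 world.
For □¬◇¬p:
a: successors {b}; ¬◇¬p there: b:T. ✓
b: successors {c}; ¬◇¬p there: c:T. ✓
c: successors {d}; ¬◇¬p there: d:F. ✗
d: successors {e}; ¬◇¬p there: e:T. ✓
e: successors {f}; ¬◇¬p there: f:T. ✓
f: successors {b, g}; ¬◇¬p there: b:T, g:T. ✓
g: successors {a}; ¬◇¬p there: a:T. ✓
— 6 worlds.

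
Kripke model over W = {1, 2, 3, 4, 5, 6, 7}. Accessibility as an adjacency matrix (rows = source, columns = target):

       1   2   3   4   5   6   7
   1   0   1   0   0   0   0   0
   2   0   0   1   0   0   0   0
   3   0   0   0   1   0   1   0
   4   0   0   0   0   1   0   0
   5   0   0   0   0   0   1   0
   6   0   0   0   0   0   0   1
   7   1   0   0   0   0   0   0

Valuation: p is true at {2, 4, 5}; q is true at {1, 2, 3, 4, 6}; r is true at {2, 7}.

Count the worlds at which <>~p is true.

1: successors {2}; ~p there: 2:F. ✗
2: successors {3}; ~p there: 3:T. ✓
3: successors {4, 6}; ~p there: 4:F, 6:T. ✓
4: successors {5}; ~p there: 5:F. ✗
5: successors {6}; ~p there: 6:T. ✓
6: successors {7}; ~p there: 7:T. ✓
7: successors {1}; ~p there: 1:T. ✓
Satisfying worlds: {2, 3, 5, 6, 7}.

5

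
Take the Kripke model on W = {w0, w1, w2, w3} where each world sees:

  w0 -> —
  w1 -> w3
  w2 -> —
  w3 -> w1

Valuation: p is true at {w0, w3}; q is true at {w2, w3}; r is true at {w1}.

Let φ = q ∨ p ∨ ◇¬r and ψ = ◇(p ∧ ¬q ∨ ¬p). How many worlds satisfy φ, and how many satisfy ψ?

4 and 1

For q ∨ p ∨ ◇¬r:
w0: q ∨ p is T, ◇¬r is F. ✓
w1: q ∨ p is F, ◇¬r is T. ✓
w2: q ∨ p is T, ◇¬r is F. ✓
w3: q ∨ p is T, ◇¬r is F. ✓
— 4 worlds.
For ◇(p ∧ ¬q ∨ ¬p):
w0: no successors, so ◇(p ∧ ¬q ∨ ¬p) fails. ✗
w1: successors {w3}; p ∧ ¬q ∨ ¬p there: w3:F. ✗
w2: no successors, so ◇(p ∧ ¬q ∨ ¬p) fails. ✗
w3: successors {w1}; p ∧ ¬q ∨ ¬p there: w1:T. ✓
— 1 world.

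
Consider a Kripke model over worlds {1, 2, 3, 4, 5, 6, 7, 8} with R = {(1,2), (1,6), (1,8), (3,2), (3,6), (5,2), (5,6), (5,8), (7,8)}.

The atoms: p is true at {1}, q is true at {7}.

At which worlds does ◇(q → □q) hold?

{1, 3, 5, 7}

1: successors {2, 6, 8}; q → □q there: 2:T, 6:T, 8:T. ✓
2: no successors, so ◇(q → □q) fails. ✗
3: successors {2, 6}; q → □q there: 2:T, 6:T. ✓
4: no successors, so ◇(q → □q) fails. ✗
5: successors {2, 6, 8}; q → □q there: 2:T, 6:T, 8:T. ✓
6: no successors, so ◇(q → □q) fails. ✗
7: successors {8}; q → □q there: 8:T. ✓
8: no successors, so ◇(q → □q) fails. ✗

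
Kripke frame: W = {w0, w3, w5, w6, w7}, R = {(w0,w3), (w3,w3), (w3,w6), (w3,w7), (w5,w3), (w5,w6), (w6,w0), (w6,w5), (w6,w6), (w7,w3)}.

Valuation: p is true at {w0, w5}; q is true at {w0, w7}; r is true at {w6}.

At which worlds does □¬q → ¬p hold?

w0: □¬q is T, ¬p is F. ✗
w3: □¬q is F, ¬p is T. ✓
w5: □¬q is T, ¬p is F. ✗
w6: □¬q is F, ¬p is T. ✓
w7: □¬q is T, ¬p is T. ✓

{w3, w6, w7}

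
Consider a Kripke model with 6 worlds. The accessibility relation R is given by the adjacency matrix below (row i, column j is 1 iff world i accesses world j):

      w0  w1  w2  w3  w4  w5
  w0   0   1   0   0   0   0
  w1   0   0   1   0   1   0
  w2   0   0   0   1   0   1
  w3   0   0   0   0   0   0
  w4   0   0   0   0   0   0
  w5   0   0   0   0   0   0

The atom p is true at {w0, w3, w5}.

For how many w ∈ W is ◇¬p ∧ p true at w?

1

w0: ◇¬p is T, p is T. ✓
w1: ◇¬p is T, p is F. ✗
w2: ◇¬p is F, p is F. ✗
w3: ◇¬p is F, p is T. ✗
w4: ◇¬p is F, p is F. ✗
w5: ◇¬p is F, p is T. ✗
Satisfying worlds: {w0}.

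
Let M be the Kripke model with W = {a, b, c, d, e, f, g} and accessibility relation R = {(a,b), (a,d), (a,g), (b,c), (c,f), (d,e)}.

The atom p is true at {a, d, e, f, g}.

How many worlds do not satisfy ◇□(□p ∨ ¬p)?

a: successors {b, d, g}; □(□p ∨ ¬p) there: b:T, d:T, g:T. ✓
b: successors {c}; □(□p ∨ ¬p) there: c:T. ✓
c: successors {f}; □(□p ∨ ¬p) there: f:T. ✓
d: successors {e}; □(□p ∨ ¬p) there: e:T. ✓
e: no successors, so ◇□(□p ∨ ¬p) fails. ✗
f: no successors, so ◇□(□p ∨ ¬p) fails. ✗
g: no successors, so ◇□(□p ∨ ¬p) fails. ✗
Satisfying worlds: {a, b, c, d}.
So ◇□(□p ∨ ¬p) fails at the other 3 worlds.

3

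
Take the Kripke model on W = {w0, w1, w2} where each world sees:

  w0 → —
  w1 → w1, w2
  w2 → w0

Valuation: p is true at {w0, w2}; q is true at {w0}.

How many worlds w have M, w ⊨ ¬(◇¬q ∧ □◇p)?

w0: ◇¬q ∧ □◇p is F. ✓
w1: ◇¬q ∧ □◇p is T. ✗
w2: ◇¬q ∧ □◇p is F. ✓
Satisfying worlds: {w0, w2}.

2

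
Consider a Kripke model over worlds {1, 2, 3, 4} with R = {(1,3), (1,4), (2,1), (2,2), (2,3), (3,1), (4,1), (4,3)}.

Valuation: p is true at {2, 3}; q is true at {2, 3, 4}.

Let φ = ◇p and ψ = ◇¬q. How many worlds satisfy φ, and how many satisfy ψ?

3 and 3

For ◇p:
1: successors {3, 4}; p there: 3:T, 4:F. ✓
2: successors {1, 2, 3}; p there: 1:F, 2:T, 3:T. ✓
3: successors {1}; p there: 1:F. ✗
4: successors {1, 3}; p there: 1:F, 3:T. ✓
— 3 worlds.
For ◇¬q:
1: successors {3, 4}; ¬q there: 3:F, 4:F. ✗
2: successors {1, 2, 3}; ¬q there: 1:T, 2:F, 3:F. ✓
3: successors {1}; ¬q there: 1:T. ✓
4: successors {1, 3}; ¬q there: 1:T, 3:F. ✓
— 3 worlds.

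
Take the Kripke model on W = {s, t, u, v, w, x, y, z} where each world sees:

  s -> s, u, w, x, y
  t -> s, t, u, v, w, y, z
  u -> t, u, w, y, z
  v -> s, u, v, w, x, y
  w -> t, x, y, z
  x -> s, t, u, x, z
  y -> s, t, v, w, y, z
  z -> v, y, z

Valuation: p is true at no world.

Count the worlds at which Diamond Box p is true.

0

s: successors {s, u, w, x, y}; Box p there: s:F, u:F, w:F, x:F, y:F. ✗
t: successors {s, t, u, v, w, y, z}; Box p there: s:F, t:F, u:F, v:F, w:F, y:F, z:F. ✗
u: successors {t, u, w, y, z}; Box p there: t:F, u:F, w:F, y:F, z:F. ✗
v: successors {s, u, v, w, x, y}; Box p there: s:F, u:F, v:F, w:F, x:F, y:F. ✗
w: successors {t, x, y, z}; Box p there: t:F, x:F, y:F, z:F. ✗
x: successors {s, t, u, x, z}; Box p there: s:F, t:F, u:F, x:F, z:F. ✗
y: successors {s, t, v, w, y, z}; Box p there: s:F, t:F, v:F, w:F, y:F, z:F. ✗
z: successors {v, y, z}; Box p there: v:F, y:F, z:F. ✗
Satisfying worlds: ∅.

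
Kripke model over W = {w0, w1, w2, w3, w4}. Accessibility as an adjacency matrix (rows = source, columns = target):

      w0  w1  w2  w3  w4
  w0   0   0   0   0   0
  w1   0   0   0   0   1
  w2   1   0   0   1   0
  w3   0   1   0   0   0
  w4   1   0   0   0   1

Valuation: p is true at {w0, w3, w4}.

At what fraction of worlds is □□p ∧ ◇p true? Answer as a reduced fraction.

2/5

w0: □□p is T, ◇p is F. ✗
w1: □□p is T, ◇p is T. ✓
w2: □□p is F, ◇p is T. ✗
w3: □□p is T, ◇p is F. ✗
w4: □□p is T, ◇p is T. ✓
That's 2 of 5 worlds, so 2/5.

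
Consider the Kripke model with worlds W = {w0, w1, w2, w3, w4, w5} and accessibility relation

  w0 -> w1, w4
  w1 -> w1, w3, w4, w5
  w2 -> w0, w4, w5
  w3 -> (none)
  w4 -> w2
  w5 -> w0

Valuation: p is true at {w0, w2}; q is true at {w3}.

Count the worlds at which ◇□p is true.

3

w0: successors {w1, w4}; □p there: w1:F, w4:T. ✓
w1: successors {w1, w3, w4, w5}; □p there: w1:F, w3:T, w4:T, w5:T. ✓
w2: successors {w0, w4, w5}; □p there: w0:F, w4:T, w5:T. ✓
w3: no successors, so ◇□p fails. ✗
w4: successors {w2}; □p there: w2:F. ✗
w5: successors {w0}; □p there: w0:F. ✗
Satisfying worlds: {w0, w1, w2}.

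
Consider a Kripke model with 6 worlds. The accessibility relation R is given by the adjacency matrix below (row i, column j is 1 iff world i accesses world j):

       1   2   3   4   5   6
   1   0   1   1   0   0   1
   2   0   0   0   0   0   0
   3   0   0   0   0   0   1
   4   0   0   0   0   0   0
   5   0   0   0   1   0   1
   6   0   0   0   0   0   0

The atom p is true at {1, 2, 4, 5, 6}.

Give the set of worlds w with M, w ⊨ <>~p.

1: successors {2, 3, 6}; ~p there: 2:F, 3:T, 6:F. ✓
2: no successors, so <>~p fails. ✗
3: successors {6}; ~p there: 6:F. ✗
4: no successors, so <>~p fails. ✗
5: successors {4, 6}; ~p there: 4:F, 6:F. ✗
6: no successors, so <>~p fails. ✗

{1}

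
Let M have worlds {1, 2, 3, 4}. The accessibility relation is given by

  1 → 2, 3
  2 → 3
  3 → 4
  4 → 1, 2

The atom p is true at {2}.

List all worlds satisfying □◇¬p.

1: successors {2, 3}; ◇¬p there: 2:T, 3:T. ✓
2: successors {3}; ◇¬p there: 3:T. ✓
3: successors {4}; ◇¬p there: 4:T. ✓
4: successors {1, 2}; ◇¬p there: 1:T, 2:T. ✓

{1, 2, 3, 4}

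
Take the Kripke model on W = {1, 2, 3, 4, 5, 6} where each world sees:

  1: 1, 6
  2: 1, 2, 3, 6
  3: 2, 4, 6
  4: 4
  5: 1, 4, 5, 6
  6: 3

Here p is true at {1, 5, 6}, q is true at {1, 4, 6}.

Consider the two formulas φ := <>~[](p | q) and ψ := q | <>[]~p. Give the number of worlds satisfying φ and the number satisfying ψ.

5 and 6

For <>~[](p | q):
1: successors {1, 6}; ~[](p | q) there: 1:F, 6:T. ✓
2: successors {1, 2, 3, 6}; ~[](p | q) there: 1:F, 2:T, 3:T, 6:T. ✓
3: successors {2, 4, 6}; ~[](p | q) there: 2:T, 4:F, 6:T. ✓
4: successors {4}; ~[](p | q) there: 4:F. ✗
5: successors {1, 4, 5, 6}; ~[](p | q) there: 1:F, 4:F, 5:F, 6:T. ✓
6: successors {3}; ~[](p | q) there: 3:T. ✓
— 5 worlds.
For q | <>[]~p:
1: q is T, <>[]~p is T. ✓
2: q is F, <>[]~p is T. ✓
3: q is F, <>[]~p is T. ✓
4: q is T, <>[]~p is T. ✓
5: q is F, <>[]~p is T. ✓
6: q is T, <>[]~p is F. ✓
— 6 worlds.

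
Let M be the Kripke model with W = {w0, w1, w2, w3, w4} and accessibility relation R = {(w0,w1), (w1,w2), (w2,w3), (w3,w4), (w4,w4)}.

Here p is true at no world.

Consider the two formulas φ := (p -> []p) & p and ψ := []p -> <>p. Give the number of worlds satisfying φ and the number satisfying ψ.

For (p -> []p) & p:
w0: p -> []p is T, p is F. ✗
w1: p -> []p is T, p is F. ✗
w2: p -> []p is T, p is F. ✗
w3: p -> []p is T, p is F. ✗
w4: p -> []p is T, p is F. ✗
— 0 worlds.
For []p -> <>p:
w0: []p is F, <>p is F. ✓
w1: []p is F, <>p is F. ✓
w2: []p is F, <>p is F. ✓
w3: []p is F, <>p is F. ✓
w4: []p is F, <>p is F. ✓
— 5 worlds.

0 and 5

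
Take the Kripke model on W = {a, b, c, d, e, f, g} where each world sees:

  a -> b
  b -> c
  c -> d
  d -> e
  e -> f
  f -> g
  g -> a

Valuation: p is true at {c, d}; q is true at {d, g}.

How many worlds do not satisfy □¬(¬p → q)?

a: successors {b}; ¬(¬p → q) there: b:T. ✓
b: successors {c}; ¬(¬p → q) there: c:F. ✗
c: successors {d}; ¬(¬p → q) there: d:F. ✗
d: successors {e}; ¬(¬p → q) there: e:T. ✓
e: successors {f}; ¬(¬p → q) there: f:T. ✓
f: successors {g}; ¬(¬p → q) there: g:F. ✗
g: successors {a}; ¬(¬p → q) there: a:T. ✓
Satisfying worlds: {a, d, e, g}.
So □¬(¬p → q) fails at the other 3 worlds.

3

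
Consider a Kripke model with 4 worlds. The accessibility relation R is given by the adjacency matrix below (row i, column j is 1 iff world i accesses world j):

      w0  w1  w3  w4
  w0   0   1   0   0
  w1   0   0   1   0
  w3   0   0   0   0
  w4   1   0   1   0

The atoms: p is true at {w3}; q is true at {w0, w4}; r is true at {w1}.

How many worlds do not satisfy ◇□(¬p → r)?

w0: successors {w1}; □(¬p → r) there: w1:T. ✓
w1: successors {w3}; □(¬p → r) there: w3:T. ✓
w3: no successors, so ◇□(¬p → r) fails. ✗
w4: successors {w0, w3}; □(¬p → r) there: w0:T, w3:T. ✓
Satisfying worlds: {w0, w1, w4}.
So ◇□(¬p → r) fails at the other 1 world.

1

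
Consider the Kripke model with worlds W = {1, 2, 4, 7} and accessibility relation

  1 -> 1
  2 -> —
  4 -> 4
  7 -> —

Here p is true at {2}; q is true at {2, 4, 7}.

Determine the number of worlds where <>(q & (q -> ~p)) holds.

1

1: successors {1}; q & (q -> ~p) there: 1:F. ✗
2: no successors, so <>(q & (q -> ~p)) fails. ✗
4: successors {4}; q & (q -> ~p) there: 4:T. ✓
7: no successors, so <>(q & (q -> ~p)) fails. ✗
Satisfying worlds: {4}.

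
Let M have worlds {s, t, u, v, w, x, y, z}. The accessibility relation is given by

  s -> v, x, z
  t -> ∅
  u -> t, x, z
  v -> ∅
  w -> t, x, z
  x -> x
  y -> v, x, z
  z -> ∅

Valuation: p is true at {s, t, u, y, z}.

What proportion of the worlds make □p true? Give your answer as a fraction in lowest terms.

3/8

s: successors {v, x, z}; p there: v:F, x:F, z:T. ✗
t: no successors, so □p holds vacuously. ✓
u: successors {t, x, z}; p there: t:T, x:F, z:T. ✗
v: no successors, so □p holds vacuously. ✓
w: successors {t, x, z}; p there: t:T, x:F, z:T. ✗
x: successors {x}; p there: x:F. ✗
y: successors {v, x, z}; p there: v:F, x:F, z:T. ✗
z: no successors, so □p holds vacuously. ✓
That's 3 of 8 worlds, so 3/8.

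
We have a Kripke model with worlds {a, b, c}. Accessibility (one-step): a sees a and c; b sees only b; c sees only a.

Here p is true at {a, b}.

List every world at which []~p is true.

∅

a: successors {a, c}; ~p there: a:F, c:T. ✗
b: successors {b}; ~p there: b:F. ✗
c: successors {a}; ~p there: a:F. ✗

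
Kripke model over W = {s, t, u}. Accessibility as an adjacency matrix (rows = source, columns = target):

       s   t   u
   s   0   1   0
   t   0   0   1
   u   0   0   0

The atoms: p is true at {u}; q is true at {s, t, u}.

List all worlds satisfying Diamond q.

s: successors {t}; q there: t:T. ✓
t: successors {u}; q there: u:T. ✓
u: no successors, so Diamond q fails. ✗

{s, t}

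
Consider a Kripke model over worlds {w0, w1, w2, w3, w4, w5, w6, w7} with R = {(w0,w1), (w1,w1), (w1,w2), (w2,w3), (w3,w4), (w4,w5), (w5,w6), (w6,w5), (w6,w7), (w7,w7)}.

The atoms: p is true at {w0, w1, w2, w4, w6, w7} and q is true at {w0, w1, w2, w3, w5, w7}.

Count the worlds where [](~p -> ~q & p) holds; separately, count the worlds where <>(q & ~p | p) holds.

5 and 8

For [](~p -> ~q & p):
w0: successors {w1}; ~p -> ~q & p there: w1:T. ✓
w1: successors {w1, w2}; ~p -> ~q & p there: w1:T, w2:T. ✓
w2: successors {w3}; ~p -> ~q & p there: w3:F. ✗
w3: successors {w4}; ~p -> ~q & p there: w4:T. ✓
w4: successors {w5}; ~p -> ~q & p there: w5:F. ✗
w5: successors {w6}; ~p -> ~q & p there: w6:T. ✓
w6: successors {w5, w7}; ~p -> ~q & p there: w5:F, w7:T. ✗
w7: successors {w7}; ~p -> ~q & p there: w7:T. ✓
— 5 worlds.
For <>(q & ~p | p):
w0: successors {w1}; q & ~p | p there: w1:T. ✓
w1: successors {w1, w2}; q & ~p | p there: w1:T, w2:T. ✓
w2: successors {w3}; q & ~p | p there: w3:T. ✓
w3: successors {w4}; q & ~p | p there: w4:T. ✓
w4: successors {w5}; q & ~p | p there: w5:T. ✓
w5: successors {w6}; q & ~p | p there: w6:T. ✓
w6: successors {w5, w7}; q & ~p | p there: w5:T, w7:T. ✓
w7: successors {w7}; q & ~p | p there: w7:T. ✓
— 8 worlds.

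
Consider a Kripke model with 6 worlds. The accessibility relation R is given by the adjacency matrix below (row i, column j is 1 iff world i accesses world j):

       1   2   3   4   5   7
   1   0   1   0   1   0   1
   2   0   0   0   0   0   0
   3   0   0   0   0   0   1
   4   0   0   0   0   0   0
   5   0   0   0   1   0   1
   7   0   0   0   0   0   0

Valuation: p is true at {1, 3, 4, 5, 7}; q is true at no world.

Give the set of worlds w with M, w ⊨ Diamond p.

1: successors {2, 4, 7}; p there: 2:F, 4:T, 7:T. ✓
2: no successors, so Diamond p fails. ✗
3: successors {7}; p there: 7:T. ✓
4: no successors, so Diamond p fails. ✗
5: successors {4, 7}; p there: 4:T, 7:T. ✓
7: no successors, so Diamond p fails. ✗

{1, 3, 5}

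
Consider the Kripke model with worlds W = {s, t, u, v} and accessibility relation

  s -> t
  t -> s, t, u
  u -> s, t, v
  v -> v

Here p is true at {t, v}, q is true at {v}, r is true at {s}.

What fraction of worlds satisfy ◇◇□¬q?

s: successors {t}; ◇□¬q there: t:T. ✓
t: successors {s, t, u}; ◇□¬q there: s:T, t:T, u:T. ✓
u: successors {s, t, v}; ◇□¬q there: s:T, t:T, v:F. ✓
v: successors {v}; ◇□¬q there: v:F. ✗
That's 3 of 4 worlds, so 3/4.

3/4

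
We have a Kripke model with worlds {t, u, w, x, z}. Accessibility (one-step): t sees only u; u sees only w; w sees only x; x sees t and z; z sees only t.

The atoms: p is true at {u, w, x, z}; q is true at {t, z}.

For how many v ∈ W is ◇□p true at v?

4

t: successors {u}; □p there: u:T. ✓
u: successors {w}; □p there: w:T. ✓
w: successors {x}; □p there: x:F. ✗
x: successors {t, z}; □p there: t:T, z:F. ✓
z: successors {t}; □p there: t:T. ✓
Satisfying worlds: {t, u, x, z}.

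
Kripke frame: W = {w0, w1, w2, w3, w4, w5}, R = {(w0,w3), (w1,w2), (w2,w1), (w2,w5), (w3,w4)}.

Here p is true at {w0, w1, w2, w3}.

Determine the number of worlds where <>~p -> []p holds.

w0: <>~p is F, []p is T. ✓
w1: <>~p is F, []p is T. ✓
w2: <>~p is T, []p is F. ✗
w3: <>~p is T, []p is F. ✗
w4: <>~p is F, []p is T. ✓
w5: <>~p is F, []p is T. ✓
Satisfying worlds: {w0, w1, w4, w5}.

4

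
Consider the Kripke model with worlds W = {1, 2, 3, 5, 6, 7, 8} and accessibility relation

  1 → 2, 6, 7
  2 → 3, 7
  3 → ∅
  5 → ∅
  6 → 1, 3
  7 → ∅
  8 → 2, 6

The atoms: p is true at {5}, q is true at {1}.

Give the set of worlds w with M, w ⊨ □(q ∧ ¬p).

1: successors {2, 6, 7}; q ∧ ¬p there: 2:F, 6:F, 7:F. ✗
2: successors {3, 7}; q ∧ ¬p there: 3:F, 7:F. ✗
3: no successors, so □(q ∧ ¬p) holds vacuously. ✓
5: no successors, so □(q ∧ ¬p) holds vacuously. ✓
6: successors {1, 3}; q ∧ ¬p there: 1:T, 3:F. ✗
7: no successors, so □(q ∧ ¬p) holds vacuously. ✓
8: successors {2, 6}; q ∧ ¬p there: 2:F, 6:F. ✗

{3, 5, 7}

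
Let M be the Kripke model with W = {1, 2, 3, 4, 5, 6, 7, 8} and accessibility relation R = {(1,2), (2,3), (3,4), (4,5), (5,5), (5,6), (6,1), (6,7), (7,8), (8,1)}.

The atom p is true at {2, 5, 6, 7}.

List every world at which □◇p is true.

1: successors {2}; ◇p there: 2:F. ✗
2: successors {3}; ◇p there: 3:F. ✗
3: successors {4}; ◇p there: 4:T. ✓
4: successors {5}; ◇p there: 5:T. ✓
5: successors {5, 6}; ◇p there: 5:T, 6:T. ✓
6: successors {1, 7}; ◇p there: 1:T, 7:F. ✗
7: successors {8}; ◇p there: 8:F. ✗
8: successors {1}; ◇p there: 1:T. ✓

{3, 4, 5, 8}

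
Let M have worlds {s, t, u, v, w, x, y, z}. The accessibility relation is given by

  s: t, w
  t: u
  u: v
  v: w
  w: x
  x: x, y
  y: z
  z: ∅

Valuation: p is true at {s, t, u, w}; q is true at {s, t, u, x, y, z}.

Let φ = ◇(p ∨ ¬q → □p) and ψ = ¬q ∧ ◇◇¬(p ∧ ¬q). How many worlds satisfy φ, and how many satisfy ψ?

For ◇(p ∨ ¬q → □p):
s: successors {t, w}; p ∨ ¬q → □p there: t:T, w:F. ✓
t: successors {u}; p ∨ ¬q → □p there: u:F. ✗
u: successors {v}; p ∨ ¬q → □p there: v:T. ✓
v: successors {w}; p ∨ ¬q → □p there: w:F. ✗
w: successors {x}; p ∨ ¬q → □p there: x:T. ✓
x: successors {x, y}; p ∨ ¬q → □p there: x:T, y:T. ✓
y: successors {z}; p ∨ ¬q → □p there: z:T. ✓
z: no successors, so ◇(p ∨ ¬q → □p) fails. ✗
— 5 worlds.
For ¬q ∧ ◇◇¬(p ∧ ¬q):
s: ¬q is F, ◇◇¬(p ∧ ¬q) is T. ✗
t: ¬q is F, ◇◇¬(p ∧ ¬q) is T. ✗
u: ¬q is F, ◇◇¬(p ∧ ¬q) is F. ✗
v: ¬q is T, ◇◇¬(p ∧ ¬q) is T. ✓
w: ¬q is T, ◇◇¬(p ∧ ¬q) is T. ✓
x: ¬q is F, ◇◇¬(p ∧ ¬q) is T. ✗
y: ¬q is F, ◇◇¬(p ∧ ¬q) is F. ✗
z: ¬q is F, ◇◇¬(p ∧ ¬q) is F. ✗
— 2 worlds.

5 and 2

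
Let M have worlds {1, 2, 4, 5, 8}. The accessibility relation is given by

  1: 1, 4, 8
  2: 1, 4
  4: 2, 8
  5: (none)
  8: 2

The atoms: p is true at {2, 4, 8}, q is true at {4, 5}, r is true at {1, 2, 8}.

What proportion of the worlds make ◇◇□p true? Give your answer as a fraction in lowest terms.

1: successors {1, 4, 8}; ◇□p there: 1:T, 4:T, 8:F. ✓
2: successors {1, 4}; ◇□p there: 1:T, 4:T. ✓
4: successors {2, 8}; ◇□p there: 2:T, 8:F. ✓
5: no successors, so ◇◇□p fails. ✗
8: successors {2}; ◇□p there: 2:T. ✓
That's 4 of 5 worlds, so 4/5.

4/5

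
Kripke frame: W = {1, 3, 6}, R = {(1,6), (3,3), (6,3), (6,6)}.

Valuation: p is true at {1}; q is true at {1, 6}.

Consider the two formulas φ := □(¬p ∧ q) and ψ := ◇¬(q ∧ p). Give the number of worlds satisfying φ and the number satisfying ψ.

For □(¬p ∧ q):
1: successors {6}; ¬p ∧ q there: 6:T. ✓
3: successors {3}; ¬p ∧ q there: 3:F. ✗
6: successors {3, 6}; ¬p ∧ q there: 3:F, 6:T. ✗
— 1 world.
For ◇¬(q ∧ p):
1: successors {6}; ¬(q ∧ p) there: 6:T. ✓
3: successors {3}; ¬(q ∧ p) there: 3:T. ✓
6: successors {3, 6}; ¬(q ∧ p) there: 3:T, 6:T. ✓
— 3 worlds.

1 and 3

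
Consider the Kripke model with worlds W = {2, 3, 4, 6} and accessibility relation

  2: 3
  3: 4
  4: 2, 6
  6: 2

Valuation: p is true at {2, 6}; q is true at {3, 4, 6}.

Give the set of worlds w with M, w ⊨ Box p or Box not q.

{4, 6}

2: Box p is F, Box not q is F. ✗
3: Box p is F, Box not q is F. ✗
4: Box p is T, Box not q is F. ✓
6: Box p is T, Box not q is T. ✓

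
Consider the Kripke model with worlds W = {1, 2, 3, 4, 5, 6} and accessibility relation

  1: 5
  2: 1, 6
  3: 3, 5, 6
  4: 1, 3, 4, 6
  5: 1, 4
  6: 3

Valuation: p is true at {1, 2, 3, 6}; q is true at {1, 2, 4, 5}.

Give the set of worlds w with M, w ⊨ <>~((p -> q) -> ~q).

1: successors {5}; ~((p -> q) -> ~q) there: 5:T. ✓
2: successors {1, 6}; ~((p -> q) -> ~q) there: 1:T, 6:F. ✓
3: successors {3, 5, 6}; ~((p -> q) -> ~q) there: 3:F, 5:T, 6:F. ✓
4: successors {1, 3, 4, 6}; ~((p -> q) -> ~q) there: 1:T, 3:F, 4:T, 6:F. ✓
5: successors {1, 4}; ~((p -> q) -> ~q) there: 1:T, 4:T. ✓
6: successors {3}; ~((p -> q) -> ~q) there: 3:F. ✗

{1, 2, 3, 4, 5}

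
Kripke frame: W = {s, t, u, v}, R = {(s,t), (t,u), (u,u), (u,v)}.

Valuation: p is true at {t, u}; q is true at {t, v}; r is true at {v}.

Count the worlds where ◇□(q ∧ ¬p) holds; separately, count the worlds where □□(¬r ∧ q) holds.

1 and 1

For ◇□(q ∧ ¬p):
s: successors {t}; □(q ∧ ¬p) there: t:F. ✗
t: successors {u}; □(q ∧ ¬p) there: u:F. ✗
u: successors {u, v}; □(q ∧ ¬p) there: u:F, v:T. ✓
v: no successors, so ◇□(q ∧ ¬p) fails. ✗
— 1 world.
For □□(¬r ∧ q):
s: successors {t}; □(¬r ∧ q) there: t:F. ✗
t: successors {u}; □(¬r ∧ q) there: u:F. ✗
u: successors {u, v}; □(¬r ∧ q) there: u:F, v:T. ✗
v: no successors, so □□(¬r ∧ q) holds vacuously. ✓
— 1 world.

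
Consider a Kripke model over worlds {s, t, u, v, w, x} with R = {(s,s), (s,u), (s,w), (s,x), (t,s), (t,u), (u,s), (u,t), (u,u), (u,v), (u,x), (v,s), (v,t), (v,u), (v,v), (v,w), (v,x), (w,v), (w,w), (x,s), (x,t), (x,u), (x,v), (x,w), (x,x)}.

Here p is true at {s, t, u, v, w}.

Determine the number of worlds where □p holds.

2

s: successors {s, u, w, x}; p there: s:T, u:T, w:T, x:F. ✗
t: successors {s, u}; p there: s:T, u:T. ✓
u: successors {s, t, u, v, x}; p there: s:T, t:T, u:T, v:T, x:F. ✗
v: successors {s, t, u, v, w, x}; p there: s:T, t:T, u:T, v:T, w:T, x:F. ✗
w: successors {v, w}; p there: v:T, w:T. ✓
x: successors {s, t, u, v, w, x}; p there: s:T, t:T, u:T, v:T, w:T, x:F. ✗
Satisfying worlds: {t, w}.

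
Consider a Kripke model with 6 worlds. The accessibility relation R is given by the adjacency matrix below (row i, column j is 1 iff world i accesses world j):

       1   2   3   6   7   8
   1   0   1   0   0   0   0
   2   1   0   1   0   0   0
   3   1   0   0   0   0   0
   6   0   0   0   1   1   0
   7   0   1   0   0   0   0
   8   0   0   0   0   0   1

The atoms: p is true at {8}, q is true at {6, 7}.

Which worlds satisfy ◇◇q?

1: successors {2}; ◇q there: 2:F. ✗
2: successors {1, 3}; ◇q there: 1:F, 3:F. ✗
3: successors {1}; ◇q there: 1:F. ✗
6: successors {6, 7}; ◇q there: 6:T, 7:F. ✓
7: successors {2}; ◇q there: 2:F. ✗
8: successors {8}; ◇q there: 8:F. ✗

{6}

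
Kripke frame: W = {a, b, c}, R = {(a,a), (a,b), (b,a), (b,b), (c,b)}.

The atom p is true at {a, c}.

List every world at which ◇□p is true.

a: successors {a, b}; □p there: a:F, b:F. ✗
b: successors {a, b}; □p there: a:F, b:F. ✗
c: successors {b}; □p there: b:F. ✗

∅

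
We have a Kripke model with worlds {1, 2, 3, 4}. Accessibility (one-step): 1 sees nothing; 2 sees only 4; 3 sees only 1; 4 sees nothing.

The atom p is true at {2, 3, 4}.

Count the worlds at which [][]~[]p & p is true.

3

1: [][]~[]p is T, p is F. ✗
2: [][]~[]p is T, p is T. ✓
3: [][]~[]p is T, p is T. ✓
4: [][]~[]p is T, p is T. ✓
Satisfying worlds: {2, 3, 4}.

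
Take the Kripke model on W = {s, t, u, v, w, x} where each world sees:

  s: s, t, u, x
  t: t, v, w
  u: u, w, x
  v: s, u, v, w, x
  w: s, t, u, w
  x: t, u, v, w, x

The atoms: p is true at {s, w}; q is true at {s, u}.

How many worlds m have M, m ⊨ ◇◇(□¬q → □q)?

s: successors {s, t, u, x}; ◇(□¬q → □q) there: s:T, t:T, u:T, x:T. ✓
t: successors {t, v, w}; ◇(□¬q → □q) there: t:T, v:T, w:T. ✓
u: successors {u, w, x}; ◇(□¬q → □q) there: u:T, w:T, x:T. ✓
v: successors {s, u, v, w, x}; ◇(□¬q → □q) there: s:T, u:T, v:T, w:T, x:T. ✓
w: successors {s, t, u, w}; ◇(□¬q → □q) there: s:T, t:T, u:T, w:T. ✓
x: successors {t, u, v, w, x}; ◇(□¬q → □q) there: t:T, u:T, v:T, w:T, x:T. ✓
Satisfying worlds: {s, t, u, v, w, x}.

6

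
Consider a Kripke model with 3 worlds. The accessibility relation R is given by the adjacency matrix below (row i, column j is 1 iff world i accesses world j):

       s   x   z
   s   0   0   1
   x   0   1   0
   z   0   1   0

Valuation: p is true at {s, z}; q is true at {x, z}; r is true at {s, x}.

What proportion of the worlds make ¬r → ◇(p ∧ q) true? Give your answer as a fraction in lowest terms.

s: ¬r is F, ◇(p ∧ q) is T. ✓
x: ¬r is F, ◇(p ∧ q) is F. ✓
z: ¬r is T, ◇(p ∧ q) is F. ✗
That's 2 of 3 worlds, so 2/3.

2/3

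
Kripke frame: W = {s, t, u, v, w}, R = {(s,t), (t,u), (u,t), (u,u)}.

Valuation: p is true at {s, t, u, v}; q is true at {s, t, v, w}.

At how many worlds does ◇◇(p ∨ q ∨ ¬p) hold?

s: successors {t}; ◇(p ∨ q ∨ ¬p) there: t:T. ✓
t: successors {u}; ◇(p ∨ q ∨ ¬p) there: u:T. ✓
u: successors {t, u}; ◇(p ∨ q ∨ ¬p) there: t:T, u:T. ✓
v: no successors, so ◇◇(p ∨ q ∨ ¬p) fails. ✗
w: no successors, so ◇◇(p ∨ q ∨ ¬p) fails. ✗
Satisfying worlds: {s, t, u}.

3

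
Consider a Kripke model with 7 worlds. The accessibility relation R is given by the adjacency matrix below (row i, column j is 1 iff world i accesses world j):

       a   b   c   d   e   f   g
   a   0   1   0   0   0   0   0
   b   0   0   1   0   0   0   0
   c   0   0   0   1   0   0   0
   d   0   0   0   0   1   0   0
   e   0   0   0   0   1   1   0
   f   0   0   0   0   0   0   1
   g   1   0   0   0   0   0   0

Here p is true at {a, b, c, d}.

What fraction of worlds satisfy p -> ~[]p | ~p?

4/7

a: p is T, ~[]p | ~p is F. ✗
b: p is T, ~[]p | ~p is F. ✗
c: p is T, ~[]p | ~p is F. ✗
d: p is T, ~[]p | ~p is T. ✓
e: p is F, ~[]p | ~p is T. ✓
f: p is F, ~[]p | ~p is T. ✓
g: p is F, ~[]p | ~p is T. ✓
That's 4 of 7 worlds, so 4/7.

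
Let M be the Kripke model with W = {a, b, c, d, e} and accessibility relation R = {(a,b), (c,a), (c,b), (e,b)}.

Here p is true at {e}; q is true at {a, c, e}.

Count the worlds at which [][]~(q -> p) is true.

a: successors {b}; []~(q -> p) there: b:T. ✓
b: no successors, so [][]~(q -> p) holds vacuously. ✓
c: successors {a, b}; []~(q -> p) there: a:F, b:T. ✗
d: no successors, so [][]~(q -> p) holds vacuously. ✓
e: successors {b}; []~(q -> p) there: b:T. ✓
Satisfying worlds: {a, b, d, e}.

4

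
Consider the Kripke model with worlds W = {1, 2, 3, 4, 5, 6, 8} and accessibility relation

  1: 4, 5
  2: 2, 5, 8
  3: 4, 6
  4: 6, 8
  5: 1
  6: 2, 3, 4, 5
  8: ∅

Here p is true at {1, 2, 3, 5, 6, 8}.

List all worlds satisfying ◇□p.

1: successors {4, 5}; □p there: 4:T, 5:T. ✓
2: successors {2, 5, 8}; □p there: 2:T, 5:T, 8:T. ✓
3: successors {4, 6}; □p there: 4:T, 6:F. ✓
4: successors {6, 8}; □p there: 6:F, 8:T. ✓
5: successors {1}; □p there: 1:F. ✗
6: successors {2, 3, 4, 5}; □p there: 2:T, 3:F, 4:T, 5:T. ✓
8: no successors, so ◇□p fails. ✗

{1, 2, 3, 4, 6}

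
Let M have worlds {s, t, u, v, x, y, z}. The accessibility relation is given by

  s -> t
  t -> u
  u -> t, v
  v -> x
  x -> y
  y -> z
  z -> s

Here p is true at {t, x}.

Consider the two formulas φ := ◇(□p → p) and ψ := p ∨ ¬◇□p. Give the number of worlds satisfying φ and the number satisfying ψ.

6 and 5

For ◇(□p → p):
s: successors {t}; □p → p there: t:T. ✓
t: successors {u}; □p → p there: u:T. ✓
u: successors {t, v}; □p → p there: t:T, v:F. ✓
v: successors {x}; □p → p there: x:T. ✓
x: successors {y}; □p → p there: y:T. ✓
y: successors {z}; □p → p there: z:T. ✓
z: successors {s}; □p → p there: s:F. ✗
— 6 worlds.
For p ∨ ¬◇□p:
s: p is F, ¬◇□p is T. ✓
t: p is T, ¬◇□p is T. ✓
u: p is F, ¬◇□p is F. ✗
v: p is F, ¬◇□p is T. ✓
x: p is T, ¬◇□p is T. ✓
y: p is F, ¬◇□p is T. ✓
z: p is F, ¬◇□p is F. ✗
— 5 worlds.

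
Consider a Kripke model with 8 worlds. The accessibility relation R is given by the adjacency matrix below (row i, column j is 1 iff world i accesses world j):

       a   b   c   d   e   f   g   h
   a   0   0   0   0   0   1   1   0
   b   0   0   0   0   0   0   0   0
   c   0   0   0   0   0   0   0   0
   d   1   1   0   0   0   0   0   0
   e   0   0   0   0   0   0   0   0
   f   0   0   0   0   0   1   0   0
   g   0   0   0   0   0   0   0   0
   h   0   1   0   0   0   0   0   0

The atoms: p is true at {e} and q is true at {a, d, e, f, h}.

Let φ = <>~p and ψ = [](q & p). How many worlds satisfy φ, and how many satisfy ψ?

For <>~p:
a: successors {f, g}; ~p there: f:T, g:T. ✓
b: no successors, so <>~p fails. ✗
c: no successors, so <>~p fails. ✗
d: successors {a, b}; ~p there: a:T, b:T. ✓
e: no successors, so <>~p fails. ✗
f: successors {f}; ~p there: f:T. ✓
g: no successors, so <>~p fails. ✗
h: successors {b}; ~p there: b:T. ✓
— 4 worlds.
For [](q & p):
a: successors {f, g}; q & p there: f:F, g:F. ✗
b: no successors, so [](q & p) holds vacuously. ✓
c: no successors, so [](q & p) holds vacuously. ✓
d: successors {a, b}; q & p there: a:F, b:F. ✗
e: no successors, so [](q & p) holds vacuously. ✓
f: successors {f}; q & p there: f:F. ✗
g: no successors, so [](q & p) holds vacuously. ✓
h: successors {b}; q & p there: b:F. ✗
— 4 worlds.

4 and 4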